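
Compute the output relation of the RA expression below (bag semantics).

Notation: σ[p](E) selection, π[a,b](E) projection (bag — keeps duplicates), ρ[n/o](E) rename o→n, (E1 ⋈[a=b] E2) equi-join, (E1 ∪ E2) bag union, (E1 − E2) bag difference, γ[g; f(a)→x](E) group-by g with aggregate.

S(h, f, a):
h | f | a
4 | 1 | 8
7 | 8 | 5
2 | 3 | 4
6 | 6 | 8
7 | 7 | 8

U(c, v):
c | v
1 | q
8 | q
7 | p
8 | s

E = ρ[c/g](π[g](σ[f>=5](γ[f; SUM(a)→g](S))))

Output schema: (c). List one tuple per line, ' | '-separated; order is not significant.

Per-node cardinality:
  S → 5
  γ[f; SUM(a)→g](S) → 5
  σ[f>=5](γ[f; SUM(a)→g](S)) → 3
  π[g](σ[f>=5](γ[f; SUM(a)→g](S))) → 3
  ρ[c/g](π[g](σ[f>=5](γ[f; SUM(a)→g](S)))) → 3

== RESULT ==
c
5
8
8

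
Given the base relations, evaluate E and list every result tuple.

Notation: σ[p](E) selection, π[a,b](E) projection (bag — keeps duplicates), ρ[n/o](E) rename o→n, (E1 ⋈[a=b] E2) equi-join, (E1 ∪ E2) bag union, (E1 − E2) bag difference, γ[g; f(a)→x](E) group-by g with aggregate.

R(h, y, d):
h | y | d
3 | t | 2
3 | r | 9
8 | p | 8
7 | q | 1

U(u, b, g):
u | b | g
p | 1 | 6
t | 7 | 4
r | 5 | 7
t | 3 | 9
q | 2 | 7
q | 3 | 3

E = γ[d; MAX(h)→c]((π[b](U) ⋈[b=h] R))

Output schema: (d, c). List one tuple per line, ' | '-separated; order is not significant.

Subexpression sizes:
  U → 6
  π[b](U) → 6
  R → 4
  (π[b](U) ⋈[b=h] R) → 5
  γ[d; MAX(h)→c]((π[b](U) ⋈[b=h] R)) → 3

== RESULT ==
d | c
1 | 7
2 | 3
9 | 3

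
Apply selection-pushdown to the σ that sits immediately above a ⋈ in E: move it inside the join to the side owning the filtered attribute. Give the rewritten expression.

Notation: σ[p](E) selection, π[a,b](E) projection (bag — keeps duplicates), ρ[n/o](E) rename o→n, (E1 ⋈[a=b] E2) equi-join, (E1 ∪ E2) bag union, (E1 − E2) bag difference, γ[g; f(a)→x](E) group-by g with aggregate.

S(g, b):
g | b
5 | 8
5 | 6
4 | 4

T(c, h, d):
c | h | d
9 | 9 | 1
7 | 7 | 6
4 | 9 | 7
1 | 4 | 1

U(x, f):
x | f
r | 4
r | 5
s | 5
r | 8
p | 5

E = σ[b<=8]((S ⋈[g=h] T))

σ filters on b, owned by the left side.
E' = (σ[b<=8](S) ⋈[g=h] T)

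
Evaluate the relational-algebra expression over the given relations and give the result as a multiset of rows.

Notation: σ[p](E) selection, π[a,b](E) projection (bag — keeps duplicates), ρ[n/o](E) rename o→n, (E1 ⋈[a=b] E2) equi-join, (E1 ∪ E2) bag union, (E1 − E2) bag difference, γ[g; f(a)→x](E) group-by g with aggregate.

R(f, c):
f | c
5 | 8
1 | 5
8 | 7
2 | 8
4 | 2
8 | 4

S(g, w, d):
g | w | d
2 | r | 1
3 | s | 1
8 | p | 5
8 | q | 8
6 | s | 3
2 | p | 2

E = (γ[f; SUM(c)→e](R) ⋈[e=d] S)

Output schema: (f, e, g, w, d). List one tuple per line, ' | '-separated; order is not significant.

Subexpression sizes:
  R → 6
  γ[f; SUM(c)→e](R) → 5
  S → 6
  (γ[f; SUM(c)→e](R) ⋈[e=d] S) → 4

== RESULT ==
f | e | g | w | d
1 | 5 | 8 | p | 5
2 | 8 | 8 | q | 8
4 | 2 | 2 | p | 2
5 | 8 | 8 | q | 8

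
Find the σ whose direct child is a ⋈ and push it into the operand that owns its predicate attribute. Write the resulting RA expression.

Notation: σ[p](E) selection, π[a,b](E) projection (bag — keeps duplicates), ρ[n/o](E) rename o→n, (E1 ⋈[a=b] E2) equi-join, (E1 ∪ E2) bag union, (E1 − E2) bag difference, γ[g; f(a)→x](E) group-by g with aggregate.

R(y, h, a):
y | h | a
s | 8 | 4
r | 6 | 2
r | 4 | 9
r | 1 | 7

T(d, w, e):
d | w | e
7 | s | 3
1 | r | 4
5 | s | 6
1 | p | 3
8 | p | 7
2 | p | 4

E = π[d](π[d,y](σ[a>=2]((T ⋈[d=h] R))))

σ filters on a, owned by the right side.
E' = π[d](π[d,y]((T ⋈[d=h] σ[a>=2](R))))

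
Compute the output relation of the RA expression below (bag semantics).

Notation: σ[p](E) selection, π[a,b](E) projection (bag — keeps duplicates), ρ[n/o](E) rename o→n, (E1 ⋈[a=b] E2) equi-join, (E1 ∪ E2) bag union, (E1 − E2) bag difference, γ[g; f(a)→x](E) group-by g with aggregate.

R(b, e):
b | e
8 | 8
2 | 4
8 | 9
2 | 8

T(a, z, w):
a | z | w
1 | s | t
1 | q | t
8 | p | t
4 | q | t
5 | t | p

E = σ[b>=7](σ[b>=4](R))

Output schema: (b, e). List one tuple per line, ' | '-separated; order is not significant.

Per-node cardinality:
  R → 4
  σ[b>=4](R) → 2
  σ[b>=7](σ[b>=4](R)) → 2

== RESULT ==
b | e
8 | 8
8 | 9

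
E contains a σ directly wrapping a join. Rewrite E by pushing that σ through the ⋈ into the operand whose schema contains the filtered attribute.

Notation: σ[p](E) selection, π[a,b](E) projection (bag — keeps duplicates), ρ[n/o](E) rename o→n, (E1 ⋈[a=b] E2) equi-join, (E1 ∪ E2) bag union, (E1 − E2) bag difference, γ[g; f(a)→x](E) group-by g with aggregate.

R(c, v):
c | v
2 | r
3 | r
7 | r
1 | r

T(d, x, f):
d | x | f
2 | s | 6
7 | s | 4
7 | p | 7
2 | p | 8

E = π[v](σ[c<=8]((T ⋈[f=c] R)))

σ filters on c, owned by the right side.
E' = π[v]((T ⋈[f=c] σ[c<=8](R)))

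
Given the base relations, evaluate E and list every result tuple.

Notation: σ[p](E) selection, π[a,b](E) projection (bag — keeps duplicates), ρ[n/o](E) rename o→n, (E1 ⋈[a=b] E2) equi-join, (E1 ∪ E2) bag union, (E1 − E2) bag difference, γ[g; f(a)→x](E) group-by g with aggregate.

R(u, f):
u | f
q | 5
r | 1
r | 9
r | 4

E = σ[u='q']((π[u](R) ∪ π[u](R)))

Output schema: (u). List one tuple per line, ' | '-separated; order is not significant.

Stepwise |·|:
  R → 4
  π[u](R) → 4
  R → 4
  π[u](R) → 4
  (π[u](R) ∪ π[u](R)) → 8
  σ[u='q']((π[u](R) ∪ π[u](R))) → 2

== RESULT ==
u
q
q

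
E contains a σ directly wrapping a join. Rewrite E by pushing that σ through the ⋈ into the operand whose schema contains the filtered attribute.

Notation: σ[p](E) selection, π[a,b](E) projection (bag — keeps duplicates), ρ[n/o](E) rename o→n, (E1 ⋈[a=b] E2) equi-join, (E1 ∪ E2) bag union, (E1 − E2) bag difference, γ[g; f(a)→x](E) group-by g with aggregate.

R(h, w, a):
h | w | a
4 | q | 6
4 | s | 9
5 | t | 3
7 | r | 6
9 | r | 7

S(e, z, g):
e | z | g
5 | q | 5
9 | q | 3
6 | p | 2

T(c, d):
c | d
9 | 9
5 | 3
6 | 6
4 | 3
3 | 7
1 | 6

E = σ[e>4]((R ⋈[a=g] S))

σ filters on e, owned by the right side.
E' = (R ⋈[a=g] σ[e>4](S))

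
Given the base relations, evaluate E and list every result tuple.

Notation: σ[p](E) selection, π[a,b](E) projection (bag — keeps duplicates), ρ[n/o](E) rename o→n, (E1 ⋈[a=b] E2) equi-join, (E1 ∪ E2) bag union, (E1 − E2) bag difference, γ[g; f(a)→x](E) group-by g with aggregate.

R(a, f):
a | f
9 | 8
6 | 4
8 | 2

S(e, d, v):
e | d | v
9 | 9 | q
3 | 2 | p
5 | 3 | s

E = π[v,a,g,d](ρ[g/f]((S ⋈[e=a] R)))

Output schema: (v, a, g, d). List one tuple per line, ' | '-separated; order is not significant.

Stepwise |·|:
  S → 3
  R → 3
  (S ⋈[e=a] R) → 1
  ρ[g/f]((S ⋈[e=a] R)) → 1
  π[v,a,g,d](ρ[g/f]((S ⋈[e=a] R))) → 1

== RESULT ==
v | a | g | d
q | 9 | 8 | 9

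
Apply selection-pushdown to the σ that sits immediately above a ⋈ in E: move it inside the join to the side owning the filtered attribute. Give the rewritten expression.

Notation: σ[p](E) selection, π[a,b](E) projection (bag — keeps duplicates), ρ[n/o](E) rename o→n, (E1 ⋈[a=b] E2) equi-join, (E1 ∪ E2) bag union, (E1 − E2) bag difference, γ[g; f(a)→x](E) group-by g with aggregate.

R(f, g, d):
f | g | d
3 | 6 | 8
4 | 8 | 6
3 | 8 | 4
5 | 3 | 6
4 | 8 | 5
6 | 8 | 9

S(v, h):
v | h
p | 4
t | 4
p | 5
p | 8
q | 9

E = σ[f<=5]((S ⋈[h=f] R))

σ filters on f, owned by the right side.
E' = (S ⋈[h=f] σ[f<=5](R))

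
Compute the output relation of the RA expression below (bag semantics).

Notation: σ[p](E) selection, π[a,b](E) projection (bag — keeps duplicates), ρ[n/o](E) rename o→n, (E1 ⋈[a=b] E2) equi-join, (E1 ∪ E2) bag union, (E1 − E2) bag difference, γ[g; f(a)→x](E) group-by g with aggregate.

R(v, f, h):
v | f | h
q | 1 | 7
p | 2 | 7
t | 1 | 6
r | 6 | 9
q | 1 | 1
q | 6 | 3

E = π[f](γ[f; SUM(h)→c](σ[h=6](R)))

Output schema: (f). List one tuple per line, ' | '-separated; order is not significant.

Subexpression sizes:
  R → 6
  σ[h=6](R) → 1
  γ[f; SUM(h)→c](σ[h=6](R)) → 1
  π[f](γ[f; SUM(h)→c](σ[h=6](R))) → 1

== RESULT ==
f
1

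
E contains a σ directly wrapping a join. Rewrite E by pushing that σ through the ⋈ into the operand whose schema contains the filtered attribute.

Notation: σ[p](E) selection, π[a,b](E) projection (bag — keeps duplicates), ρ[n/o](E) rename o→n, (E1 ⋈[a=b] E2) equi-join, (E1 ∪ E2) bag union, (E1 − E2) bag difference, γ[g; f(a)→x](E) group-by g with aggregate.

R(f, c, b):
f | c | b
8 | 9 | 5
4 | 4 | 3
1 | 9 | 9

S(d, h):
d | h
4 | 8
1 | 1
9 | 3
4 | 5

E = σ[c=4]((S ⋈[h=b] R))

σ filters on c, owned by the right side.
E' = (S ⋈[h=b] σ[c=4](R))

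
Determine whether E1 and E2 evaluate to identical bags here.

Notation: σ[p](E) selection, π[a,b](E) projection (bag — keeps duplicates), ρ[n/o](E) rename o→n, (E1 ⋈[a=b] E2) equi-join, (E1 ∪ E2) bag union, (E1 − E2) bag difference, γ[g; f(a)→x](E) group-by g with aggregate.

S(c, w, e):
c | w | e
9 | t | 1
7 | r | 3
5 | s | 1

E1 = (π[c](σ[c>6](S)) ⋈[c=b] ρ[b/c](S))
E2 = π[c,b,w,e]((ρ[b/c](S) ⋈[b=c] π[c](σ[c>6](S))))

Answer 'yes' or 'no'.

E1 stepwise |·|:
  S → 3
  σ[c>6](S) → 2
  π[c](σ[c>6](S)) → 2
  S → 3
  ρ[b/c](S) → 3
  (π[c](σ[c>6](S)) ⋈[c=b] ρ[b/c](S)) → 2
E2 stepwise |·|:
  S → 3
  ρ[b/c](S) → 3
  S → 3
  σ[c>6](S) → 2
  π[c](σ[c>6](S)) → 2
  (ρ[b/c](S) ⋈[b=c] π[c](σ[c>6](S))) → 2
  π[c,b,w,e]((ρ[b/c](S) ⋈[b=c] π[c](σ[c>6](S)))) → 2

E1 and E2 produce the same multiset:
c | b | w | e
7 | 7 | r | 3
9 | 9 | t | 1

yes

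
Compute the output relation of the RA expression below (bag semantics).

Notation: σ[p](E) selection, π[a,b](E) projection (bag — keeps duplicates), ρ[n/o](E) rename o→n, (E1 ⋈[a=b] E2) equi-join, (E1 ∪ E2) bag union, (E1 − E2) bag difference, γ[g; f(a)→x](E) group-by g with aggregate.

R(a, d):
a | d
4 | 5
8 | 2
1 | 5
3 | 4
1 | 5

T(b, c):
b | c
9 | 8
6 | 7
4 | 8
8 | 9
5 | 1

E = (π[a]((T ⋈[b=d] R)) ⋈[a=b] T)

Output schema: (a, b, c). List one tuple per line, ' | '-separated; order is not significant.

Row counts bottom-up:
  T → 5
  R → 5
  (T ⋈[b=d] R) → 4
  π[a]((T ⋈[b=d] R)) → 4
  T → 5
  (π[a]((T ⋈[b=d] R)) ⋈[a=b] T) → 1

== RESULT ==
a | b | c
4 | 4 | 8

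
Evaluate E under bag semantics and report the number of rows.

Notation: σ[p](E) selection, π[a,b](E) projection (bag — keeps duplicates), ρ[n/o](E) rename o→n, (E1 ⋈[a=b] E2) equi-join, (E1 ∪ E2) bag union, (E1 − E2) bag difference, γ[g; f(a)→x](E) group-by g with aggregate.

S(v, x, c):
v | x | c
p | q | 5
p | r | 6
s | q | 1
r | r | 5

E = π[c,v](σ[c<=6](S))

Stepwise |·|:
  S → 4
  σ[c<=6](S) → 4
  π[c,v](σ[c<=6](S)) → 4

|E| = 4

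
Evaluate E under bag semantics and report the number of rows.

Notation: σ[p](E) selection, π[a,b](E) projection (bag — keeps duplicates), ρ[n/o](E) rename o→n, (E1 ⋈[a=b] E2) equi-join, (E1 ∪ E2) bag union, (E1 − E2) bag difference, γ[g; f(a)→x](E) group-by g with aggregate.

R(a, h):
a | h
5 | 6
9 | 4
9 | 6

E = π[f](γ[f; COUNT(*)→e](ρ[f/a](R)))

Stepwise |·|:
  R → 3
  ρ[f/a](R) → 3
  γ[f; COUNT(*)→e](ρ[f/a](R)) → 2
  π[f](γ[f; COUNT(*)→e](ρ[f/a](R))) → 2

|E| = 2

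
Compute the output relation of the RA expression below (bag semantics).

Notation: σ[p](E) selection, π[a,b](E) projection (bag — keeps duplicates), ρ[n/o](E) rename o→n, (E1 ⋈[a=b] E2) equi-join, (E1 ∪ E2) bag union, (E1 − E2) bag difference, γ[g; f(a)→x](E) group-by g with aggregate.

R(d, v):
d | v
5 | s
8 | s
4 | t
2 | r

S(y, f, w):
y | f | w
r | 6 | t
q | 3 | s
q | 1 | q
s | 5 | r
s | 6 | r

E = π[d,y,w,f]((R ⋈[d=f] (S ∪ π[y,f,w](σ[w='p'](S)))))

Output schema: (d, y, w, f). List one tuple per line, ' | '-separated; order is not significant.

Per-node cardinality:
  R → 4
  S → 5
  S → 5
  σ[w='p'](S) → 0
  π[y,f,w](σ[w='p'](S)) → 0
  (S ∪ π[y,f,w](σ[w='p'](S))) → 5
  (R ⋈[d=f] (S ∪ π[y,f,w](σ[w='p'](S)))) → 1
  π[d,y,w,f]((R ⋈[d=f] (S ∪ π[y,f,w](σ[w='p'](S))))) → 1

== RESULT ==
d | y | w | f
5 | s | r | 5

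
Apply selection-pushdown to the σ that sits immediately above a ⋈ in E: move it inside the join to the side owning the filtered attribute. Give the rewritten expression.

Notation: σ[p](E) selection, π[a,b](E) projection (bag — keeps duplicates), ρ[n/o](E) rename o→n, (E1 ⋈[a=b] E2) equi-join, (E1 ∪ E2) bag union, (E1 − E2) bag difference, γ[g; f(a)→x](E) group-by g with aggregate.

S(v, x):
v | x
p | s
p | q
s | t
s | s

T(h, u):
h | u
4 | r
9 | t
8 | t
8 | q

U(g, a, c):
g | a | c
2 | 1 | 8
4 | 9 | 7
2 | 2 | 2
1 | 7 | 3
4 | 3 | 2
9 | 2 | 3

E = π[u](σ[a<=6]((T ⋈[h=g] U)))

σ filters on a, owned by the right side.
E' = π[u]((T ⋈[h=g] σ[a<=6](U)))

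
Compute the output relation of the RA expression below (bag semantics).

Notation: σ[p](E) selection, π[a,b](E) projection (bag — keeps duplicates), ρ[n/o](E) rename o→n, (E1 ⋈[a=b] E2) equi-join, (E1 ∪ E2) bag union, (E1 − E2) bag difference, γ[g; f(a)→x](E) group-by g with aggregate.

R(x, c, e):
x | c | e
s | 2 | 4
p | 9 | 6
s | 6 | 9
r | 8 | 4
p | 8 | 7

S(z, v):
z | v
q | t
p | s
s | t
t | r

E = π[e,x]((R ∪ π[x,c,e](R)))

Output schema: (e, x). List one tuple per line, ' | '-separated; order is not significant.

Subexpression sizes:
  R → 5
  R → 5
  π[x,c,e](R) → 5
  (R ∪ π[x,c,e](R)) → 10
  π[e,x]((R ∪ π[x,c,e](R))) → 10

== RESULT ==
e | x
4 | r
4 | r
4 | s
4 | s
6 | p
6 | p
7 | p
7 | p
9 | s
9 | s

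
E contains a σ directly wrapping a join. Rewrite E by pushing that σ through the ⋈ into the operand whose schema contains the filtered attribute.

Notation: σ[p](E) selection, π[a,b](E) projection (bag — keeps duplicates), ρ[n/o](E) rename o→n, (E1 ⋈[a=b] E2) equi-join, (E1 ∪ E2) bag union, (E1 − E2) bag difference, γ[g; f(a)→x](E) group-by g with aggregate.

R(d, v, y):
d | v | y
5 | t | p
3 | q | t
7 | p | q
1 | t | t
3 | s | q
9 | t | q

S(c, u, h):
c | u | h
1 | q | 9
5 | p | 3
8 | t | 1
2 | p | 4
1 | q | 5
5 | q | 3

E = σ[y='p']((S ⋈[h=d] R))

σ filters on y, owned by the right side.
E' = (S ⋈[h=d] σ[y='p'](R))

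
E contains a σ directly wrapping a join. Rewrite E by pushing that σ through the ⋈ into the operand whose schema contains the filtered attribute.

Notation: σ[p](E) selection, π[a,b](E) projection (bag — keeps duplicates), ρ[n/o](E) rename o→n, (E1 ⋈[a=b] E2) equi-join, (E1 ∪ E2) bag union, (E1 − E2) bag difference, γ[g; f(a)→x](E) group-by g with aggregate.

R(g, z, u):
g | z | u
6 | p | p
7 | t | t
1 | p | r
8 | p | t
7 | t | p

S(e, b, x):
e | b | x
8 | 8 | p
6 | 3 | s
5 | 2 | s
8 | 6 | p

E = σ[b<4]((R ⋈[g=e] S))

σ filters on b, owned by the right side.
E' = (R ⋈[g=e] σ[b<4](S))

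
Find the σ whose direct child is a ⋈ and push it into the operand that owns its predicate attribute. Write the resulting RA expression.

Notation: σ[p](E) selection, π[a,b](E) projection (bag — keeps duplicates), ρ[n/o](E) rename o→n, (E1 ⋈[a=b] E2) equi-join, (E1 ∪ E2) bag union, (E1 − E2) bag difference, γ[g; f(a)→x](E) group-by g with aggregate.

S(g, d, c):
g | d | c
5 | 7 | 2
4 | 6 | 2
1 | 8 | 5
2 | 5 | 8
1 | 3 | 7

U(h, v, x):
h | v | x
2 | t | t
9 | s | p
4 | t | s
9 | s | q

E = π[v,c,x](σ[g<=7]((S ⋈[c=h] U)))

σ filters on g, owned by the left side.
E' = π[v,c,x]((σ[g<=7](S) ⋈[c=h] U))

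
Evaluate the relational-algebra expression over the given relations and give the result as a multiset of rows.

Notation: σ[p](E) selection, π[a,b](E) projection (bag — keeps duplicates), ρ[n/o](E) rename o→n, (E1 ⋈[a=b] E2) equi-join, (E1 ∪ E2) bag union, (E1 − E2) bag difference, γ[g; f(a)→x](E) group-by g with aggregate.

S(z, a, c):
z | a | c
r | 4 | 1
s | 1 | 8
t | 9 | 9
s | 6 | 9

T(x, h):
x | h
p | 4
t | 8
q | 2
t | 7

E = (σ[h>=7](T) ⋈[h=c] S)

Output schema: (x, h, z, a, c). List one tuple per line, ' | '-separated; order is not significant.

Stepwise |·|:
  T → 4
  σ[h>=7](T) → 2
  S → 4
  (σ[h>=7](T) ⋈[h=c] S) → 1

== RESULT ==
x | h | z | a | c
t | 8 | s | 1 | 8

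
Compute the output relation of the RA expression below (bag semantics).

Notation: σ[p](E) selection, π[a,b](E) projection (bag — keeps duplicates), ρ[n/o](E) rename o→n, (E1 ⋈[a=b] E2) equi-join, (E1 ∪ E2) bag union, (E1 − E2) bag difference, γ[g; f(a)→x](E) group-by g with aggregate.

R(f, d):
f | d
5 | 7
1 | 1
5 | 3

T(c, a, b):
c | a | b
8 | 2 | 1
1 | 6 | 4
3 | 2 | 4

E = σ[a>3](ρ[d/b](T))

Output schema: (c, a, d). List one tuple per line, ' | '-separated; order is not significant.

Subexpression sizes:
  T → 3
  ρ[d/b](T) → 3
  σ[a>3](ρ[d/b](T)) → 1

== RESULT ==
c | a | d
1 | 6 | 4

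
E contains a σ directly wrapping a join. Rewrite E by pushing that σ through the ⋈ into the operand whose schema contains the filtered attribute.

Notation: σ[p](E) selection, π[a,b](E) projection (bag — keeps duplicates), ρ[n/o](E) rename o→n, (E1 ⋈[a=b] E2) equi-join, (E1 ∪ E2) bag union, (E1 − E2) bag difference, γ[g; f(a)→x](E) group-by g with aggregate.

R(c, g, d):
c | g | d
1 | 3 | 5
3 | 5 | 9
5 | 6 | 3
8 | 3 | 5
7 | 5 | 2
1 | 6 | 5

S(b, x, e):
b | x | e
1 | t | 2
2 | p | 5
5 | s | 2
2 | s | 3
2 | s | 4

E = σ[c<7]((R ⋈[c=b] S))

σ filters on c, owned by the left side.
E' = (σ[c<7](R) ⋈[c=b] S)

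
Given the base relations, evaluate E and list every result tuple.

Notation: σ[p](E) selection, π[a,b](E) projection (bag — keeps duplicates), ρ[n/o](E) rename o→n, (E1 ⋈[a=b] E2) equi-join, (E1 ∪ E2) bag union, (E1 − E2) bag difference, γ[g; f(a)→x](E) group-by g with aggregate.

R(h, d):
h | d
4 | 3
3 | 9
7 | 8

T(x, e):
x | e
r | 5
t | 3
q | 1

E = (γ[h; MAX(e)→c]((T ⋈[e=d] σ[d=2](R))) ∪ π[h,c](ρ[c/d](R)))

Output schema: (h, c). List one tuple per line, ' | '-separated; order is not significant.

Row counts bottom-up:
  T → 3
  R → 3
  σ[d=2](R) → 0
  (T ⋈[e=d] σ[d=2](R)) → 0
  γ[h; MAX(e)→c]((T ⋈[e=d] σ[d=2](R))) → 0
  R → 3
  ρ[c/d](R) → 3
  π[h,c](ρ[c/d](R)) → 3
  (γ[h; MAX(e)→c]((T ⋈[e=d] σ[d=2](R))) ∪ π[h,c](ρ[c/d](R))) → 3

== RESULT ==
h | c
3 | 9
4 | 3
7 | 8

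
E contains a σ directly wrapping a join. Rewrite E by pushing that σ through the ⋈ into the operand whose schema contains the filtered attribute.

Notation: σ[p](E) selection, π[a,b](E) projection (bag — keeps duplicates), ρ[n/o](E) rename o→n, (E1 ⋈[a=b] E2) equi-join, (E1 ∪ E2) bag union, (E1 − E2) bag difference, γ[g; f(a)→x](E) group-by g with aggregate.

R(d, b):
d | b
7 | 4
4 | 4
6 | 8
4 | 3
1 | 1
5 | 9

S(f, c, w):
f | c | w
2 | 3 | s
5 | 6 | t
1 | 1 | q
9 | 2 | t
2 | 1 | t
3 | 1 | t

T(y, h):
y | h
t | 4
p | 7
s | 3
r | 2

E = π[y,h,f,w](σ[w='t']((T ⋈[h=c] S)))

σ filters on w, owned by the right side.
E' = π[y,h,f,w]((T ⋈[h=c] σ[w='t'](S)))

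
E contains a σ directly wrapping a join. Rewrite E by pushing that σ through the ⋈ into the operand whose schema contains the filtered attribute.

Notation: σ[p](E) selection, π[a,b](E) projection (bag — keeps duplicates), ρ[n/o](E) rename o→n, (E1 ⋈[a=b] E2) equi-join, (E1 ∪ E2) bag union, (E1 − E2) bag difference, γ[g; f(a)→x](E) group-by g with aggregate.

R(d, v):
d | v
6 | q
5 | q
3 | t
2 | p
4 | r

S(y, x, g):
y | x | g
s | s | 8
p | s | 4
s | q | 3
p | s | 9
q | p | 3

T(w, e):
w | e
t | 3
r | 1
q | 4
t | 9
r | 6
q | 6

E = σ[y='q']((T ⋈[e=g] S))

σ filters on y, owned by the right side.
E' = (T ⋈[e=g] σ[y='q'](S))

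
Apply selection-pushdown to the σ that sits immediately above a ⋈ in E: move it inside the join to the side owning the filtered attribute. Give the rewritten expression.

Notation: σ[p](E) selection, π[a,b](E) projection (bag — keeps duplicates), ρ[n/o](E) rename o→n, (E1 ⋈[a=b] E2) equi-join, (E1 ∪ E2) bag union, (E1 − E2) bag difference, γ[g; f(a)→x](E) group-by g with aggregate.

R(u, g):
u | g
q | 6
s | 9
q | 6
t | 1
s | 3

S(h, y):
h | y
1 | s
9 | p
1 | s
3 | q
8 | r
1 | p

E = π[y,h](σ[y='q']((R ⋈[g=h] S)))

σ filters on y, owned by the right side.
E' = π[y,h]((R ⋈[g=h] σ[y='q'](S)))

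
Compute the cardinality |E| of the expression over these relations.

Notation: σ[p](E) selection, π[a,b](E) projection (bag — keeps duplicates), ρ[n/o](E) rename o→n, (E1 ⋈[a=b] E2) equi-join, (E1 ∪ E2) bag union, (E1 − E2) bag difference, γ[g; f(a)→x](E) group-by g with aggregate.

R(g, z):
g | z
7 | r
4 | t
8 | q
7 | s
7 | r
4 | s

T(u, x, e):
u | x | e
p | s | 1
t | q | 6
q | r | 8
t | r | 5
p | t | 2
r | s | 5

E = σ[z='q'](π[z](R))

Row counts bottom-up:
  R → 6
  π[z](R) → 6
  σ[z='q'](π[z](R)) → 1

|E| = 1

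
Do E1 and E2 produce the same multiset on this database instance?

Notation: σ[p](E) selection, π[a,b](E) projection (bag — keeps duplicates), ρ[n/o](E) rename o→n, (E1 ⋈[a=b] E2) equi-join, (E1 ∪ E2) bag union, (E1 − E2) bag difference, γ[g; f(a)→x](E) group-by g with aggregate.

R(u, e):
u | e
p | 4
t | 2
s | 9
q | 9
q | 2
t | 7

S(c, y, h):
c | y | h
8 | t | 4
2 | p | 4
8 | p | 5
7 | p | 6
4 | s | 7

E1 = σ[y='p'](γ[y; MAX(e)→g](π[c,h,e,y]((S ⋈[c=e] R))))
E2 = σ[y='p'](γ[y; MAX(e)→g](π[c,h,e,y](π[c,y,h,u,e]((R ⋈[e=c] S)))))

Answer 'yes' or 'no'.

E1 row counts bottom-up:
  S → 5
  R → 6
  (S ⋈[c=e] R) → 4
  π[c,h,e,y]((S ⋈[c=e] R)) → 4
  γ[y; MAX(e)→g](π[c,h,e,y]((S ⋈[c=e] R))) → 2
  σ[y='p'](γ[y; MAX(e)→g](π[c,h,e,y]((S ⋈[c=e] R)))) → 1
E2 row counts bottom-up:
  R → 6
  S → 5
  (R ⋈[e=c] S) → 4
  π[c,y,h,u,e]((R ⋈[e=c] S)) → 4
  π[c,h,e,y](π[c,y,h,u,e]((R ⋈[e=c] S))) → 4
  γ[y; MAX(e)→g](π[c,h,e,y](π[c,y,h,u,e]((R ⋈[e=c] S)))) → 2
  σ[y='p'](γ[y; MAX(e)→g](π[c,h,e,y](π[c,y,h,u,e]((R ⋈[e=c] S))))) → 1

E1 and E2 produce the same multiset:
y | g
p | 7

yes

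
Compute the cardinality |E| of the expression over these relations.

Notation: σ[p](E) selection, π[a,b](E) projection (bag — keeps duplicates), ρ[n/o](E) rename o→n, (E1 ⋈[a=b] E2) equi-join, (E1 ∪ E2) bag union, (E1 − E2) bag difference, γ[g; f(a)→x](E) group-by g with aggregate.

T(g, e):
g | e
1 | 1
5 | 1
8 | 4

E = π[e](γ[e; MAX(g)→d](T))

Subexpression sizes:
  T → 3
  γ[e; MAX(g)→d](T) → 2
  π[e](γ[e; MAX(g)→d](T)) → 2

|E| = 2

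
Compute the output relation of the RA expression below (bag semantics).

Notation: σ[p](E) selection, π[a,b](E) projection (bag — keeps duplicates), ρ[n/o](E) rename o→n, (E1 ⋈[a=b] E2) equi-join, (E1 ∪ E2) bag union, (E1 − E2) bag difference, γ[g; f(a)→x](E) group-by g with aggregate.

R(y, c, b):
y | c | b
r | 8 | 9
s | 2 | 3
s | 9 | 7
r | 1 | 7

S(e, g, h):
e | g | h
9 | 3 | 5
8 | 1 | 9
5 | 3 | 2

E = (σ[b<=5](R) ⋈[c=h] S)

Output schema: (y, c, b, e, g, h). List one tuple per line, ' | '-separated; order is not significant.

Stepwise |·|:
  R → 4
  σ[b<=5](R) → 1
  S → 3
  (σ[b<=5](R) ⋈[c=h] S) → 1

== RESULT ==
y | c | b | e | g | h
s | 2 | 3 | 5 | 3 | 2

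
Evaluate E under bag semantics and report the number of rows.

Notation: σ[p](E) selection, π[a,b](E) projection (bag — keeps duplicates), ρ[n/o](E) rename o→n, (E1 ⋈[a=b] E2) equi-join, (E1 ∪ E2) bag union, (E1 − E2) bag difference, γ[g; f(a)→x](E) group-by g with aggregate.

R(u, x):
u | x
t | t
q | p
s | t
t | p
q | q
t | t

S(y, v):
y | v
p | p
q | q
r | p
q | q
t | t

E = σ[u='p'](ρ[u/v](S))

Stepwise |·|:
  S → 5
  ρ[u/v](S) → 5
  σ[u='p'](ρ[u/v](S)) → 2

|E| = 2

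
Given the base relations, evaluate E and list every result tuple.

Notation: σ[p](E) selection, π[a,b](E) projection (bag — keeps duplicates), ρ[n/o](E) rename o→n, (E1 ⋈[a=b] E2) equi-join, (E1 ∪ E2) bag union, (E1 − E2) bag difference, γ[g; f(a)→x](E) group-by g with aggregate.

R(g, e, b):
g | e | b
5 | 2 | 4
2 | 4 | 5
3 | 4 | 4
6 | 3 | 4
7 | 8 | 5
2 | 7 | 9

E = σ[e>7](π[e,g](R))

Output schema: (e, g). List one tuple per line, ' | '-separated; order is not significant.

Row counts bottom-up:
  R → 6
  π[e,g](R) → 6
  σ[e>7](π[e,g](R)) → 1

== RESULT ==
e | g
8 | 7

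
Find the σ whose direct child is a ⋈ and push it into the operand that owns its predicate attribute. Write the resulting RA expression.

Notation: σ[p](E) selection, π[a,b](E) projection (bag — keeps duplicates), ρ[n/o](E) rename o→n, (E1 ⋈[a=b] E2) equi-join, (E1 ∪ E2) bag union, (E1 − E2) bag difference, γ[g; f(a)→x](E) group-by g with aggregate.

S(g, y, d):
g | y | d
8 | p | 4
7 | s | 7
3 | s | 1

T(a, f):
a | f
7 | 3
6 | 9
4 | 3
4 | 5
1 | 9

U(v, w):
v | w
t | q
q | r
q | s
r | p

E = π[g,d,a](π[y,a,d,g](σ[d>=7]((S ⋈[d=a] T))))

σ filters on d, owned by the left side.
E' = π[g,d,a](π[y,a,d,g]((σ[d>=7](S) ⋈[d=a] T)))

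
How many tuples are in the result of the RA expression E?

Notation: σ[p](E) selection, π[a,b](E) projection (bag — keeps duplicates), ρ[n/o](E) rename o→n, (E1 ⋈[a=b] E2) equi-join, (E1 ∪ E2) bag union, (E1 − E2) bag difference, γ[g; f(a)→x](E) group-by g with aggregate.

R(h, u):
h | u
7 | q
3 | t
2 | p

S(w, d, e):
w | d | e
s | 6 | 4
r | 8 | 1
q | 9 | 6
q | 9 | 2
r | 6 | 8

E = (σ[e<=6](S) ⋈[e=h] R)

Per-node cardinality:
  S → 5
  σ[e<=6](S) → 4
  R → 3
  (σ[e<=6](S) ⋈[e=h] R) → 1

|E| = 1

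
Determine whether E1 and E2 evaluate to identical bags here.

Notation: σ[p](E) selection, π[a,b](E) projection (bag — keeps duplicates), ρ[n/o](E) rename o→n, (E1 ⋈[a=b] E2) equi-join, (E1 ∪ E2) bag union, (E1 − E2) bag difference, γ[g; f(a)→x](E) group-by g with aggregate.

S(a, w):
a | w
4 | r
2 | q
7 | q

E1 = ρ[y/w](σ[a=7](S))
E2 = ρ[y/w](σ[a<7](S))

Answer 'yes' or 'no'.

E1 subexpression sizes:
  S → 3
  σ[a=7](S) → 1
  ρ[y/w](σ[a=7](S)) → 1
E2 subexpression sizes:
  S → 3
  σ[a<7](S) → 2
  ρ[y/w](σ[a<7](S)) → 2

E1 result:
a | y
7 | q
E2 result:
a | y
2 | q
4 | r
Witness: (4, 'r') appears 0× in E1 but 1× in E2.

no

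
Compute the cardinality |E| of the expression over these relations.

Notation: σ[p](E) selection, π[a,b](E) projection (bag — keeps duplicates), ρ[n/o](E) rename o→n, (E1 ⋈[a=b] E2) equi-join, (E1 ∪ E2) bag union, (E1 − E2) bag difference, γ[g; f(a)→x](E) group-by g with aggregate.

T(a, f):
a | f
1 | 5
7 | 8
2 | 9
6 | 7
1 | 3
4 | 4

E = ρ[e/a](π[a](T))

Per-node cardinality:
  T → 6
  π[a](T) → 6
  ρ[e/a](π[a](T)) → 6

|E| = 6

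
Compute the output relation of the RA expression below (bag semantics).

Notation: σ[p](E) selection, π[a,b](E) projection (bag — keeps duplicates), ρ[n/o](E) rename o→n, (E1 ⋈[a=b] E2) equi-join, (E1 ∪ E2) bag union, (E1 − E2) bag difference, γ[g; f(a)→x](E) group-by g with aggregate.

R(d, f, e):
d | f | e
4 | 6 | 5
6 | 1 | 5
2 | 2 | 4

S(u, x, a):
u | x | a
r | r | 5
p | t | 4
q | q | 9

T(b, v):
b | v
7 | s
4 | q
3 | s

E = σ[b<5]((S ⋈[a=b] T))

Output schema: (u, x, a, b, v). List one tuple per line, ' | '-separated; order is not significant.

Subexpression sizes:
  S → 3
  T → 3
  (S ⋈[a=b] T) → 1
  σ[b<5]((S ⋈[a=b] T)) → 1

== RESULT ==
u | x | a | b | v
p | t | 4 | 4 | q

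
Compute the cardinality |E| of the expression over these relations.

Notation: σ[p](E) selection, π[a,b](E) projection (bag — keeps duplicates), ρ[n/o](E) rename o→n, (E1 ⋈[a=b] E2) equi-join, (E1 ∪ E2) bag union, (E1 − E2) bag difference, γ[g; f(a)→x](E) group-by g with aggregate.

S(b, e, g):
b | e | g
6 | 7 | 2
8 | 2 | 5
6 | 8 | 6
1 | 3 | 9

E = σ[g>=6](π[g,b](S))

Stepwise |·|:
  S → 4
  π[g,b](S) → 4
  σ[g>=6](π[g,b](S)) → 2

|E| = 2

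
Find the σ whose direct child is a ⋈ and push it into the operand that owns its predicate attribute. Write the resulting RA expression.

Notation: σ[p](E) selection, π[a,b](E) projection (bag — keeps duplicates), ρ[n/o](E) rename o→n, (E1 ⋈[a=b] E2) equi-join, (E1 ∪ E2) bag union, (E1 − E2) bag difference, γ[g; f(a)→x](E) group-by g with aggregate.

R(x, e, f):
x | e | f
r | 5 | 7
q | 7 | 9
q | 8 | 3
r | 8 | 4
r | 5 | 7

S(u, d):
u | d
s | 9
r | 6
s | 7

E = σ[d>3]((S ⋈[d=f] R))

σ filters on d, owned by the left side.
E' = (σ[d>3](S) ⋈[d=f] R)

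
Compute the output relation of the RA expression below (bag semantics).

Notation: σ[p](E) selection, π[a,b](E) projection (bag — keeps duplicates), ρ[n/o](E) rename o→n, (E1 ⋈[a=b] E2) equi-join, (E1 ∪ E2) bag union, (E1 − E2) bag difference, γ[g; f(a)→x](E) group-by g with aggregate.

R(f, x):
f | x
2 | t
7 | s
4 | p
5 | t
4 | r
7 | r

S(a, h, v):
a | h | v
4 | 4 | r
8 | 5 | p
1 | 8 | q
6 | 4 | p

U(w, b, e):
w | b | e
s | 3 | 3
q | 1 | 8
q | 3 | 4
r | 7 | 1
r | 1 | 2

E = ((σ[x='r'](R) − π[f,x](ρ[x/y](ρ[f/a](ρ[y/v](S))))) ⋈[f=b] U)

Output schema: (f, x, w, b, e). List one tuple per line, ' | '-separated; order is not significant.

Stepwise |·|:
  R → 6
  σ[x='r'](R) → 2
  S → 4
  ρ[y/v](S) → 4
  ρ[f/a](ρ[y/v](S)) → 4
  ρ[x/y](ρ[f/a](ρ[y/v](S))) → 4
  π[f,x](ρ[x/y](ρ[f/a](ρ[y/v](S)))) → 4
  (σ[x='r'](R) − π[f,x](ρ[x/y](ρ[f/a](ρ[y/v](S))))) → 1
  U → 5
  ((σ[x='r'](R) − π[f,x](ρ[x/y](ρ[f/a](ρ[y/v](S))))) ⋈[f=b] U) → 1

== RESULT ==
f | x | w | b | e
7 | r | r | 7 | 1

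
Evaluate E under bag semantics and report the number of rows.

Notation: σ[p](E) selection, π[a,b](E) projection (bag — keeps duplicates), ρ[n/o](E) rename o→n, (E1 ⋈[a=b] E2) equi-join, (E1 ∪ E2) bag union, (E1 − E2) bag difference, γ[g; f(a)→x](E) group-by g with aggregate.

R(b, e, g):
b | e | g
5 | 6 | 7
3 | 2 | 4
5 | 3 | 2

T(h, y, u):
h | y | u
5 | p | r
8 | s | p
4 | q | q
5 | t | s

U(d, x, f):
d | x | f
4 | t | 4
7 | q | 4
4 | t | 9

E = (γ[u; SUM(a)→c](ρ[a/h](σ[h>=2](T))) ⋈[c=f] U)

Per-node cardinality:
  T → 4
  σ[h>=2](T) → 4
  ρ[a/h](σ[h>=2](T)) → 4
  γ[u; SUM(a)→c](ρ[a/h](σ[h>=2](T))) → 4
  U → 3
  (γ[u; SUM(a)→c](ρ[a/h](σ[h>=2](T))) ⋈[c=f] U) → 2

|E| = 2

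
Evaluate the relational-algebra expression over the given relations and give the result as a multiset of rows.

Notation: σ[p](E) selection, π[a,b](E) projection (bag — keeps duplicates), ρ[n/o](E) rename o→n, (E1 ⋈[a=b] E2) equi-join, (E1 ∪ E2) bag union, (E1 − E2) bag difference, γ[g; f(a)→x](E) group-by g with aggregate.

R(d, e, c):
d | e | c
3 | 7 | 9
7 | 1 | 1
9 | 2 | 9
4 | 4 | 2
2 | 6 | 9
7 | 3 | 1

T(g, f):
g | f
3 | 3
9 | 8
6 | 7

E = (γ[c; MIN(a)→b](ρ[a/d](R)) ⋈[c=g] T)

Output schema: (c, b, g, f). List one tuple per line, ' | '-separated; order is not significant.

Per-node cardinality:
  R → 6
  ρ[a/d](R) → 6
  γ[c; MIN(a)→b](ρ[a/d](R)) → 3
  T → 3
  (γ[c; MIN(a)→b](ρ[a/d](R)) ⋈[c=g] T) → 1

== RESULT ==
c | b | g | f
9 | 2 | 9 | 8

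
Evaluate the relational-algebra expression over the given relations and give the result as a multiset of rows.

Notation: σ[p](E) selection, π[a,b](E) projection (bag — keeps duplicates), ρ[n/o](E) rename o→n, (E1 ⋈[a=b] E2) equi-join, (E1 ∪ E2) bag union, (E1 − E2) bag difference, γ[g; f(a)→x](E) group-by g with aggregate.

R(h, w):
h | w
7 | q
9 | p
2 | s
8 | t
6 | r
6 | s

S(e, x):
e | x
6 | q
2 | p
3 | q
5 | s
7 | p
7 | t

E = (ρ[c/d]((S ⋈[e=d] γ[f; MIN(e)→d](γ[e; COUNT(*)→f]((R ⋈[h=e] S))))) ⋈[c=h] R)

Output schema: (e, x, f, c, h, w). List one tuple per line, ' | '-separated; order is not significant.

Stepwise |·|:
  S → 6
  R → 6
  S → 6
  (R ⋈[h=e] S) → 5
  γ[e; COUNT(*)→f]((R ⋈[h=e] S)) → 3
  γ[f; MIN(e)→d](γ[e; COUNT(*)→f]((R ⋈[h=e] S))) → 2
  (S ⋈[e=d] γ[f; MIN(e)→d](γ[e; COUNT(*)→f]((R ⋈[h=e] S)))) → 2
  ρ[c/d]((S ⋈[e=d] γ[f; MIN(e)→d](γ[e; COUNT(*)→f]((R ⋈[h=e] S))))) → 2
  R → 6
  (ρ[c/d]((S ⋈[e=d] γ[f; MIN(e)→d](γ[e; COUNT(*)→f]((R ⋈[h=e] S))))) ⋈[c=h] R) → 3

== RESULT ==
e | x | f | c | h | w
2 | p | 1 | 2 | 2 | s
6 | q | 2 | 6 | 6 | r
6 | q | 2 | 6 | 6 | s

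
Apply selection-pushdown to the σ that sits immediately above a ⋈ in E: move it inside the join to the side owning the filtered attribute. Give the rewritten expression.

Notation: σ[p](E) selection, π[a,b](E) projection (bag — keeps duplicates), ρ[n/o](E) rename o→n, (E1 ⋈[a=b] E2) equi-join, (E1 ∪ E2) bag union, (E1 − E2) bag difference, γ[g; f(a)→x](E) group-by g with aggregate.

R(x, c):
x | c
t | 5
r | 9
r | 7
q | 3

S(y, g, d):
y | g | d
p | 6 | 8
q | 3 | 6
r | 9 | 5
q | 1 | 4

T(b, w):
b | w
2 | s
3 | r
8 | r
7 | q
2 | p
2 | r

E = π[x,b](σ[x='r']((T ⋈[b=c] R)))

σ filters on x, owned by the right side.
E' = π[x,b]((T ⋈[b=c] σ[x='r'](R)))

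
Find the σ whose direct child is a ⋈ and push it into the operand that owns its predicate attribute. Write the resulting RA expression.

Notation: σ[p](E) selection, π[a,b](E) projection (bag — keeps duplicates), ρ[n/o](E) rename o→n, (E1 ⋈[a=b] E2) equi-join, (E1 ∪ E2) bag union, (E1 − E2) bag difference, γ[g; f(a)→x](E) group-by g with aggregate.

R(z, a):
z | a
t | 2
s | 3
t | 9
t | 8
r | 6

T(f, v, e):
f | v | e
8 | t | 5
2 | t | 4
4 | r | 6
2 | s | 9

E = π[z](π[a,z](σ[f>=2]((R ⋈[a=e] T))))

σ filters on f, owned by the right side.
E' = π[z](π[a,z]((R ⋈[a=e] σ[f>=2](T))))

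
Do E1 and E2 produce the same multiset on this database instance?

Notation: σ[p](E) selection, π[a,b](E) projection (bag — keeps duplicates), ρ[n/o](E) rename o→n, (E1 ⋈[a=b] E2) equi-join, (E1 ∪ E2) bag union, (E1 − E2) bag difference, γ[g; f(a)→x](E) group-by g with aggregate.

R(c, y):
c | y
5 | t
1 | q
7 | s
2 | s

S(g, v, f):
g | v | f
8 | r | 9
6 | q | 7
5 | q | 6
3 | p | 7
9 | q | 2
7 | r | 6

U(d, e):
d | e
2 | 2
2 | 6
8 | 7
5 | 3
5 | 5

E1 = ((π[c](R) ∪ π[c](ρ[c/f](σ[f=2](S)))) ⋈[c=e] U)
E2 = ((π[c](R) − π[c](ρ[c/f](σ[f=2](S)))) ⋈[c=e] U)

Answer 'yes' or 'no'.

E1 subexpression sizes:
  R → 4
  π[c](R) → 4
  S → 6
  σ[f=2](S) → 1
  ρ[c/f](σ[f=2](S)) → 1
  π[c](ρ[c/f](σ[f=2](S))) → 1
  (π[c](R) ∪ π[c](ρ[c/f](σ[f=2](S)))) → 5
  U → 5
  ((π[c](R) ∪ π[c](ρ[c/f](σ[f=2](S)))) ⋈[c=e] U) → 4
E2 subexpression sizes:
  R → 4
  π[c](R) → 4
  S → 6
  σ[f=2](S) → 1
  ρ[c/f](σ[f=2](S)) → 1
  π[c](ρ[c/f](σ[f=2](S))) → 1
  (π[c](R) − π[c](ρ[c/f](σ[f=2](S)))) → 3
  U → 5
  ((π[c](R) − π[c](ρ[c/f](σ[f=2](S)))) ⋈[c=e] U) → 2

E1 result:
c | d | e
2 | 2 | 2
2 | 2 | 2
5 | 5 | 5
7 | 8 | 7
E2 result:
c | d | e
5 | 5 | 5
7 | 8 | 7
Witness: (2, 2, 2) appears 2× in E1 but 0× in E2.

no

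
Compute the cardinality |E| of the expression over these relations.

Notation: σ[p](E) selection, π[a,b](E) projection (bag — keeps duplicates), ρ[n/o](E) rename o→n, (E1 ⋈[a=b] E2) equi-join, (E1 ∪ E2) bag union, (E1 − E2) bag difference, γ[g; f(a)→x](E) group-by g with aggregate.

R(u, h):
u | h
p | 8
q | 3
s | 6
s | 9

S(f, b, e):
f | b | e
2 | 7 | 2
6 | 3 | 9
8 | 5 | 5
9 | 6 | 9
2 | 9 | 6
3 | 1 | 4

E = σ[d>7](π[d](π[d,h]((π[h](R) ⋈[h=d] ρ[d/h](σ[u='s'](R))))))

Stepwise |·|:
  R → 4
  π[h](R) → 4
  R → 4
  σ[u='s'](R) → 2
  ρ[d/h](σ[u='s'](R)) → 2
  (π[h](R) ⋈[h=d] ρ[d/h](σ[u='s'](R))) → 2
  π[d,h]((π[h](R) ⋈[h=d] ρ[d/h](σ[u='s'](R)))) → 2
  π[d](π[d,h]((π[h](R) ⋈[h=d] ρ[d/h](σ[u='s'](R))))) → 2
  σ[d>7](π[d](π[d,h]((π[h](R) ⋈[h=d] ρ[d/h](σ[u='s'](R)))))) → 1

|E| = 1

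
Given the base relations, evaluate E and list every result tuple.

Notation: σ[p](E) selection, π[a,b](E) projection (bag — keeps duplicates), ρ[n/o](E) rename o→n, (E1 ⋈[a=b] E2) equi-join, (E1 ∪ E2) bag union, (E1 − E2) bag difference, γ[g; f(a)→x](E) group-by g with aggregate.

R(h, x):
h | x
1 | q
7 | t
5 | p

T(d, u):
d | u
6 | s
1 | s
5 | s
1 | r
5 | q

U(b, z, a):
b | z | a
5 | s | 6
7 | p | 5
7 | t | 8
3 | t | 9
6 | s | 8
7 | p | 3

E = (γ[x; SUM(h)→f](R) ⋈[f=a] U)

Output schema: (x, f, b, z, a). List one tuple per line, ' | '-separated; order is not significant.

Per-node cardinality:
  R → 3
  γ[x; SUM(h)→f](R) → 3
  U → 6
  (γ[x; SUM(h)→f](R) ⋈[f=a] U) → 1

== RESULT ==
x | f | b | z | a
p | 5 | 7 | p | 5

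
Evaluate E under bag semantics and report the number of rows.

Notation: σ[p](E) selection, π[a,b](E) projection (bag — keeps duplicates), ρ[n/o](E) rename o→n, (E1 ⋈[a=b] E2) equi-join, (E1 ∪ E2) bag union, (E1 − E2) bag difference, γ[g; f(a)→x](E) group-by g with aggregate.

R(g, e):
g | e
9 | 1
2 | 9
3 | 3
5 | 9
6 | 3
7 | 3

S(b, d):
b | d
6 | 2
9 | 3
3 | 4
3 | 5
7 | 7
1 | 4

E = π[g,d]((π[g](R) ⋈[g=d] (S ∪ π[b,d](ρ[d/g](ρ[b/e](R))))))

Stepwise |·|:
  R → 6
  π[g](R) → 6
  S → 6
  R → 6
  ρ[b/e](R) → 6
  ρ[d/g](ρ[b/e](R)) → 6
  π[b,d](ρ[d/g](ρ[b/e](R))) → 6
  (S ∪ π[b,d](ρ[d/g](ρ[b/e](R)))) → 12
  (π[g](R) ⋈[g=d] (S ∪ π[b,d](ρ[d/g](ρ[b/e](R))))) → 10
  π[g,d]((π[g](R) ⋈[g=d] (S ∪ π[b,d](ρ[d/g](ρ[b/e](R)))))) → 10

|E| = 10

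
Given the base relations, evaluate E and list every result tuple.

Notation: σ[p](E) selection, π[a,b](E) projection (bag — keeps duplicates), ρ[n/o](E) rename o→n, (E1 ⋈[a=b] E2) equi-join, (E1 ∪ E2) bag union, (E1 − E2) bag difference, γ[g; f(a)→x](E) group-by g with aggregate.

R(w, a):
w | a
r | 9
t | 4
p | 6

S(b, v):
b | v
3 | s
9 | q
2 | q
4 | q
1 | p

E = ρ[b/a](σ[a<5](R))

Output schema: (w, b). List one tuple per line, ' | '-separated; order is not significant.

Subexpression sizes:
  R → 3
  σ[a<5](R) → 1
  ρ[b/a](σ[a<5](R)) → 1

== RESULT ==
w | b
t | 4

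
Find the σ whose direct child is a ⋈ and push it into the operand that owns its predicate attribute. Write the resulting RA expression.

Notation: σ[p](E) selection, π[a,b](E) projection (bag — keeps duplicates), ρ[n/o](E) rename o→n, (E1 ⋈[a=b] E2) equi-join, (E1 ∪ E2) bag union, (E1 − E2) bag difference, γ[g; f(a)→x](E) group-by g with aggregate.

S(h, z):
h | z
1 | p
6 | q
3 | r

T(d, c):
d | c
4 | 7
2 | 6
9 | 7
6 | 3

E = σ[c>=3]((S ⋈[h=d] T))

σ filters on c, owned by the right side.
E' = (S ⋈[h=d] σ[c>=3](T))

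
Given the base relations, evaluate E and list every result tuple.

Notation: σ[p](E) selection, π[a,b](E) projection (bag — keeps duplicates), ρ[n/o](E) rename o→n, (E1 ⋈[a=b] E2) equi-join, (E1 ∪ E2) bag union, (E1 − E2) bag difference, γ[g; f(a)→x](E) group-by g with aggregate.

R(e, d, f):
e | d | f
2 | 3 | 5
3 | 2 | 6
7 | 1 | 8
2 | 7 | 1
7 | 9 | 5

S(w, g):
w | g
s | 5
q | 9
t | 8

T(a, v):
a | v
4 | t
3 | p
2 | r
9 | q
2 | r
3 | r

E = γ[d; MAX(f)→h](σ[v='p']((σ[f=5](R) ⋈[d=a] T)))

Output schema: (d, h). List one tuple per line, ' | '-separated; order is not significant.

Per-node cardinality:
  R → 5
  σ[f=5](R) → 2
  T → 6
  (σ[f=5](R) ⋈[d=a] T) → 3
  σ[v='p']((σ[f=5](R) ⋈[d=a] T)) → 1
  γ[d; MAX(f)→h](σ[v='p']((σ[f=5](R) ⋈[d=a] T))) → 1

== RESULT ==
d | h
3 | 5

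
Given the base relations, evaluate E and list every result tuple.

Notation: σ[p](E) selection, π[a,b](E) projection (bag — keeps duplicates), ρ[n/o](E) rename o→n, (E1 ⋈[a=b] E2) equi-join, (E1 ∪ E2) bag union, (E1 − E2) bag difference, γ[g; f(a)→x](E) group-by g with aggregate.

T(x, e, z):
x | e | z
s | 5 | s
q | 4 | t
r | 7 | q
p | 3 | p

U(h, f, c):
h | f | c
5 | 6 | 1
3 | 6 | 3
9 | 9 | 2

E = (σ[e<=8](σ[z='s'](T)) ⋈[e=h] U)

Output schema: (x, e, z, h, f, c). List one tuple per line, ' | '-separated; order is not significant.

Stepwise |·|:
  T → 4
  σ[z='s'](T) → 1
  σ[e<=8](σ[z='s'](T)) → 1
  U → 3
  (σ[e<=8](σ[z='s'](T)) ⋈[e=h] U) → 1

== RESULT ==
x | e | z | h | f | c
s | 5 | s | 5 | 6 | 1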